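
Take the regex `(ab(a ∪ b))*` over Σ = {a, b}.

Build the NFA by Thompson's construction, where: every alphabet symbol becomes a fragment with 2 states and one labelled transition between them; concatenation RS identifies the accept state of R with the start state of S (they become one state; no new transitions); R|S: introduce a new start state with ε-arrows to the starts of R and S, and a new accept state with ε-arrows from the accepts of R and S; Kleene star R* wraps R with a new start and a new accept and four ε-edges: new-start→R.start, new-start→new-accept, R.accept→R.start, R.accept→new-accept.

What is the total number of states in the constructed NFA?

Bottom-up over the parse tree:
Each of the 4 symbol leaves contributes a 2-state fragment.
  a ∪ b : 6 states
  ab(a ∪ b) : 8 states
  (ab(a ∪ b))* : 10 states

10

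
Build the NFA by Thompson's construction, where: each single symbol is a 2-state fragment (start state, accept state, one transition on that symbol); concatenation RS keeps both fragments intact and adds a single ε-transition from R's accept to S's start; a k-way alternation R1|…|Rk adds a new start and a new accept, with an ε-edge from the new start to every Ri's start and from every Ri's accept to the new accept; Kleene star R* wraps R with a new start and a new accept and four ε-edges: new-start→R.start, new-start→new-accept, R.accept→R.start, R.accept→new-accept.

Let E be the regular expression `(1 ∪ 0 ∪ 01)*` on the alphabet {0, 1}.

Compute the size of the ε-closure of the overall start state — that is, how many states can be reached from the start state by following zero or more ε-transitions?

Let C(F) = |ε-closure(F.start)| within fragment F, and note whether F accepts ε. Symbol fragments have C = 1 and do not accept ε. Then:
  01 → |ε-closure| equals the left operand's closure size = 1 (its accept is not ε-reachable, so the closure stops there)
  1 ∪ 0 ∪ 01 → new start ε-reaches every alternative's start; none of them accept ε, so the new accept is not reached: |ε-closure| = 1 + 1 + 1 + 1 = 4
  (1 ∪ 0 ∪ 01)* → the star's fresh start ε-reaches both the body's start and the fresh accept: |ε-closure| = 2 + 4 = 6

6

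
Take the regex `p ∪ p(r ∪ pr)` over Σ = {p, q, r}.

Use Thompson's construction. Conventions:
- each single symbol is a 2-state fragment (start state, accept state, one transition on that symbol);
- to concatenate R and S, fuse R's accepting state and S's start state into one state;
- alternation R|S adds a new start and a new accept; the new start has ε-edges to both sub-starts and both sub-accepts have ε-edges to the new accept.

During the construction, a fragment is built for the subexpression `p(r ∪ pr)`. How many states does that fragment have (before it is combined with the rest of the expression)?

Fragment for `p(r ∪ pr)`:
Each of the 4 symbol leaves contributes a 2-state fragment.
  pr → 3 states
  r ∪ pr → 7 states
  p(r ∪ pr) → 8 states

8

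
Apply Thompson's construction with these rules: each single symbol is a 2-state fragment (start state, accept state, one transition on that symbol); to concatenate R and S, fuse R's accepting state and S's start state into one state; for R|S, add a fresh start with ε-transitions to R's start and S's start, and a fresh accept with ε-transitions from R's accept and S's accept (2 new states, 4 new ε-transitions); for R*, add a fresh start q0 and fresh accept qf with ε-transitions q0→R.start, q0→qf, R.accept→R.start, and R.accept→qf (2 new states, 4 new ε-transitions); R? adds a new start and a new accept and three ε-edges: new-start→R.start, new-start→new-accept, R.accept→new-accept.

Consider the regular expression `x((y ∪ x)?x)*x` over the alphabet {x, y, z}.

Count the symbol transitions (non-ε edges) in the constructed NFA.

Bottom-up over the parse tree:
Each of the 5 symbol leaves contributes exactly 1 symbol transition.
  y ∪ x → 2 symbol transitions
  (y ∪ x)? → 2 symbol transitions
  (y ∪ x)?x → 3 symbol transitions
  ((y ∪ x)?x)* → 3 symbol transitions
  x((y ∪ x)?x)*x → 5 symbol transitions

5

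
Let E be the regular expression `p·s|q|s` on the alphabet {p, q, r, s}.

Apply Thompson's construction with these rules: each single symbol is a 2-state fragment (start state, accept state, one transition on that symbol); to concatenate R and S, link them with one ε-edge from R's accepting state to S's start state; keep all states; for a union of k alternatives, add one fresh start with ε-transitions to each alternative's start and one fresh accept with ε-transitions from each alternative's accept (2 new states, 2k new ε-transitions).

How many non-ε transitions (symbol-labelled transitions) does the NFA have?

4

Building bottom-up:
Each of the 4 symbol leaves contributes exactly 1 symbol transition.
  p·s — 2 symbol transitions
  p·s|q|s — 4 symbol transitions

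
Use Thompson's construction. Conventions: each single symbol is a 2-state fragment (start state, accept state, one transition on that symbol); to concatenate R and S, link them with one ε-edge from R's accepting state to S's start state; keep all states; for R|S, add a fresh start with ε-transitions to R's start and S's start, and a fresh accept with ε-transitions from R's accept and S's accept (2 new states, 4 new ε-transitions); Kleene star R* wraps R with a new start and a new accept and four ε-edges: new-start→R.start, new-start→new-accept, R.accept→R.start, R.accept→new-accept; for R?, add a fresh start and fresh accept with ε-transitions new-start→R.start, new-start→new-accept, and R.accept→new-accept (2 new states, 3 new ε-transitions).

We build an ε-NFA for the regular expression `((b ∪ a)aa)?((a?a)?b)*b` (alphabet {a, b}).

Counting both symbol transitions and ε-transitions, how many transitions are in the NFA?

By structural recursion:
Each of the 8 symbol leaves contributes 1 transition (1 symbol, 0 ε).
  b ∪ a → 6 transitions (2 symbol, 4 ε)
  (b ∪ a)aa → 10 transitions (4 symbol, 6 ε)
  ((b ∪ a)aa)? → 13 transitions (4 symbol, 9 ε)
  a? → 4 transitions (1 symbol, 3 ε)
  a?a → 6 transitions (2 symbol, 4 ε)
  (a?a)? → 9 transitions (2 symbol, 7 ε)
  (a?a)?b → 11 transitions (3 symbol, 8 ε)
  ((a?a)?b)* → 15 transitions (3 symbol, 12 ε)
  ((b ∪ a)aa)?((a?a)?b)*b → 31 transitions (8 symbol, 23 ε)

31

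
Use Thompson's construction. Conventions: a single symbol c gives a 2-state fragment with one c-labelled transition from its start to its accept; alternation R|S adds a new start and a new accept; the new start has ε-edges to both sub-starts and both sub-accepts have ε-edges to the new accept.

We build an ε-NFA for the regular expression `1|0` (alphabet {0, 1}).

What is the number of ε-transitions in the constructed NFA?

Per subexpression:
Each of the 2 symbol leaves contributes 0 ε-transitions.
  1|0 → 4 ε-transitions

4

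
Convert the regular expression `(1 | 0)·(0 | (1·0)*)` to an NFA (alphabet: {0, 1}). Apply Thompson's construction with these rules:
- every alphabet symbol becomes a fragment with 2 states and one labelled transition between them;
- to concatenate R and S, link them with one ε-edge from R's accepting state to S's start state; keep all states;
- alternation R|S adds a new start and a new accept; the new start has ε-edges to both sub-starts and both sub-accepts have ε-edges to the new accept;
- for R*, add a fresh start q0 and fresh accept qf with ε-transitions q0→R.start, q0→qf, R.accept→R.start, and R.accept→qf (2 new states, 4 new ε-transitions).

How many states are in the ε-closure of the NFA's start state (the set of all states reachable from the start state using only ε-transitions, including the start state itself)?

3

Compute the ε-closure size of each fragment's start state recursively; a symbol fragment's start has no outgoing ε-edge, so its closure is just itself (size 1).
  1 | 0 : new start ε-reaches every alternative's start; none of them accept ε, so the new accept is not reached: C = 1 + 1 + 1 = 3
  1·0 : C equals the left operand's closure size = 1 (its accept is not ε-reachable, so the closure stops there)
  (1·0)* : new start has ε-edges to the inner start and to the new accept, so C = 2 + 1 = 3
  0 | (1·0)* : new start ε-reaches every alternative's start; at least one alternative accepts ε, so the union's new accept is reached too: C = 1 + 1 + 3 + 1 = 6
  (1 | 0)·(0 | (1·0)*) : same as the first factor's closure: C = 3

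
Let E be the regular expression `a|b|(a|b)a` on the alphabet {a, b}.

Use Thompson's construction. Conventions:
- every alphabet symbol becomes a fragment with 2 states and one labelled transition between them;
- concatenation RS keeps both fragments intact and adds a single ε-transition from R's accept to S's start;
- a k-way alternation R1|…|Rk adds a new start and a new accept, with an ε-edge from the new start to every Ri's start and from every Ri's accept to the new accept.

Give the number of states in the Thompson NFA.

14

Recursing over subexpressions:
Each of the 5 symbol leaves contributes a 2-state fragment.
  a|b — 6 states
  (a|b)a — 8 states
  a|b|(a|b)a — 14 states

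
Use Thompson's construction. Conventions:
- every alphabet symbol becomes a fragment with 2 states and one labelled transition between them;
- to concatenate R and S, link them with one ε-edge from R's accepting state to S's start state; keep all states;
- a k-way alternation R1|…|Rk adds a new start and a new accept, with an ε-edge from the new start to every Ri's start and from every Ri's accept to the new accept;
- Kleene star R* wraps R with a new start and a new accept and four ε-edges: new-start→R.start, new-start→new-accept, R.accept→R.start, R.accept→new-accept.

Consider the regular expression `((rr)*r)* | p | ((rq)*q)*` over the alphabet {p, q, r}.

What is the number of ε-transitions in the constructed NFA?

26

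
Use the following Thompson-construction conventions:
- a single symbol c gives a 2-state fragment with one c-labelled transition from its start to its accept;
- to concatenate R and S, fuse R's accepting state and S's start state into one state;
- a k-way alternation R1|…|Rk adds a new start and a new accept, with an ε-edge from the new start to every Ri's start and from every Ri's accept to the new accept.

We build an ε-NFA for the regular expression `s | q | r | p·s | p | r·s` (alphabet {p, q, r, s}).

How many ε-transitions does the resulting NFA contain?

12

By structural recursion:
Each of the 8 symbol leaves contributes 0 ε-transitions.
  p·s — 0 ε-transitions
  r·s — 0 ε-transitions
  s | q | r | p·s | p | r·s — 12 ε-transitions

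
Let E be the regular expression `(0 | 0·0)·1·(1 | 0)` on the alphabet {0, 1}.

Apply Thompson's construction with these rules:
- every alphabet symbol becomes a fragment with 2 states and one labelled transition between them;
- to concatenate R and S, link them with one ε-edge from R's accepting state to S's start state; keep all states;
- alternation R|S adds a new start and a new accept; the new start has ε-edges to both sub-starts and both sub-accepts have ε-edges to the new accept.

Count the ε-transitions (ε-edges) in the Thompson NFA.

Bottom-up over the parse tree:
Each of the 6 symbol leaves contributes 0 ε-transitions.
  0·0 : 1 ε-transition
  0 | 0·0 : 5 ε-transitions
  1 | 0 : 4 ε-transitions
  (0 | 0·0)·1·(1 | 0) : 11 ε-transitions

11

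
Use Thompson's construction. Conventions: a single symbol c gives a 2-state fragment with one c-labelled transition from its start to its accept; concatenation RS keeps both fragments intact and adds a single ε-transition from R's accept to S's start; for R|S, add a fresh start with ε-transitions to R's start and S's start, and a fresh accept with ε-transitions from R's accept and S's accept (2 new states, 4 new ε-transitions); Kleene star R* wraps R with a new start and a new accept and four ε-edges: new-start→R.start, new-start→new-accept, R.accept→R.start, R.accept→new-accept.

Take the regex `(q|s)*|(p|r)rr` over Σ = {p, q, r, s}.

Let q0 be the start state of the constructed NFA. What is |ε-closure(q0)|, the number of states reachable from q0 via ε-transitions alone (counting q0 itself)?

10

Work bottom-up. For each fragment F, track |ε-closure(F.start)| and whether F's accept lies in that closure (i.e. whether F accepts ε). A single-symbol fragment has closure size 1 and does not accept ε.
  q|s → new start ε-reaches every alternative's start; none of them accept ε, so the new accept is not reached: C = 1 + 1 + 1 = 3
  (q|s)* → new start has ε-edges to the inner start and to the new accept, so C = 2 + 3 = 5
  p|r → C = 1 + 1 + 1 = 3 (the new accept is not ε-reachable since no branch accepts ε)
  (p|r)rr → same as the first factor's closure: C = 3
  (q|s)*|(p|r)rr → C = 1 (new start) + (5 + 3) + 1 (new accept, since some branch ε-reaches its own accept) = 10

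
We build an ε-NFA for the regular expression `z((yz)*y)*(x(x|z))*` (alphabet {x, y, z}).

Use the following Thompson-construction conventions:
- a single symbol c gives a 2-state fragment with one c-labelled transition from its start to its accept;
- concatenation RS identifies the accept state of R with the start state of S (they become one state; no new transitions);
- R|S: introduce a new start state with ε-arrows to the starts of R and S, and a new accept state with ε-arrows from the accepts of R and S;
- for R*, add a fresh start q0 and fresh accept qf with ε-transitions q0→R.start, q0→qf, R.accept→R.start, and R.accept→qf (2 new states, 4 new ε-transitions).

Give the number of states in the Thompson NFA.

17

By structural recursion:
Each of the 7 symbol leaves contributes a 2-state fragment.
  yz : 3 states
  (yz)* : 5 states
  (yz)*y : 6 states
  ((yz)*y)* : 8 states
  x|z : 6 states
  x(x|z) : 7 states
  (x(x|z))* : 9 states
  z((yz)*y)*(x(x|z))* : 17 states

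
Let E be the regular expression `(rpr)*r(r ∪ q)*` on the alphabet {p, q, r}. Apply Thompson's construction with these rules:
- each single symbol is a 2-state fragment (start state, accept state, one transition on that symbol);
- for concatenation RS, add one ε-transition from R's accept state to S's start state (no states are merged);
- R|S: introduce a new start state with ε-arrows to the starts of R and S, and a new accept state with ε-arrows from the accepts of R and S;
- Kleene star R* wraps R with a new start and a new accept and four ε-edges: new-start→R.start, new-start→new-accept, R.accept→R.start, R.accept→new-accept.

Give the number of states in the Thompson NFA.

18

Bottom-up over the parse tree:
Each of the 6 symbol leaves contributes a 2-state fragment.
  rpr — 6 states
  (rpr)* — 8 states
  r ∪ q — 6 states
  (r ∪ q)* — 8 states
  (rpr)*r(r ∪ q)* — 18 states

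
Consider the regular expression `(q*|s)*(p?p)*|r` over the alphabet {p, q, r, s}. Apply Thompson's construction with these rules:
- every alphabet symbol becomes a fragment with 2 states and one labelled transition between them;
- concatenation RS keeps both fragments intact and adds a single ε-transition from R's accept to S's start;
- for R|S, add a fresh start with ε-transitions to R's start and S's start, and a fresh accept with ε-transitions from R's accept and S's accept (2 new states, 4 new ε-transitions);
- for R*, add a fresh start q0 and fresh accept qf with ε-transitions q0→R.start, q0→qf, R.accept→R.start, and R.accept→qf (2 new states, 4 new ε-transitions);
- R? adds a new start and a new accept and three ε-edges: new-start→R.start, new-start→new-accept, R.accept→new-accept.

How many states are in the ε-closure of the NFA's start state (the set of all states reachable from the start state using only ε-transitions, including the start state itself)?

17

Compute the ε-closure size of each fragment's start state recursively; a symbol fragment's start has no outgoing ε-edge, so its closure is just itself (size 1).
  q* : the star's fresh start ε-reaches both the body's start and the fresh accept: C = 2 + 1 = 3
  q*|s : C = 1 (new start) + (3 + 1) + 1 (new accept, since some branch ε-reaches its own accept) = 6
  (q*|s)* : the star's fresh start ε-reaches both the body's start and the fresh accept: C = 2 + 6 = 8
  p? : C = 1 (new start) + 1 (body) + 1 (new accept, via ε) = 3
  p?p : the left operand accepts ε, so the closure extends into the next operand (via the concat ε-link); C = 3 + 1 = 4
  (p?p)* : the star's fresh start ε-reaches both the body's start and the fresh accept: C = 2 + 4 = 6
  (q*|s)*(p?p)* : the left operand accepts ε, so the closure extends into the next operand (via the concat ε-link); C = 8 + 6 = 14
  (q*|s)*(p?p)*|r : C = 1 (new start) + (14 + 1) + 1 (new accept, since some branch ε-reaches its own accept) = 17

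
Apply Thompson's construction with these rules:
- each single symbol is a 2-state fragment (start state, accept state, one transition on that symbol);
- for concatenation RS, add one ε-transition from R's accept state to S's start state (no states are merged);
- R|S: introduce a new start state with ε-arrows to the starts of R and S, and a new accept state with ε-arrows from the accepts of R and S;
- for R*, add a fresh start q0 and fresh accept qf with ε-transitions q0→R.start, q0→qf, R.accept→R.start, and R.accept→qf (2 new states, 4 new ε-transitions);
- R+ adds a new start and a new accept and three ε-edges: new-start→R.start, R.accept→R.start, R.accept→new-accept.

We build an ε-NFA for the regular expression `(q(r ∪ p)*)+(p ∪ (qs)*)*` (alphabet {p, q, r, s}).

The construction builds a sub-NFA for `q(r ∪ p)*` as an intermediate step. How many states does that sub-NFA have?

Fragment for `q(r ∪ p)*`:
Each of the 3 symbol leaves contributes a 2-state fragment.
  r ∪ p : 6 states
  (r ∪ p)* : 8 states
  q(r ∪ p)* : 10 states

10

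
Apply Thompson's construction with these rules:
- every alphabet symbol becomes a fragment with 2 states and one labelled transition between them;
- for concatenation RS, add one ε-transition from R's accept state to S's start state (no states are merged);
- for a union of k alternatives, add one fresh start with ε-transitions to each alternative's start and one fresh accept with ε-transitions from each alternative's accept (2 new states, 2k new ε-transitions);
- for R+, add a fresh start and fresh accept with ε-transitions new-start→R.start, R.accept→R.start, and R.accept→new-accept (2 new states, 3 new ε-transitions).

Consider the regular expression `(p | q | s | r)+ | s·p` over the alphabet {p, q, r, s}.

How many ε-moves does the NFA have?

16

By structural recursion:
Each of the 6 symbol leaves contributes 0 ε-transitions.
  p | q | s | r → 8 ε-transitions
  (p | q | s | r)+ → 11 ε-transitions
  s·p → 1 ε-transition
  (p | q | s | r)+ | s·p → 16 ε-transitions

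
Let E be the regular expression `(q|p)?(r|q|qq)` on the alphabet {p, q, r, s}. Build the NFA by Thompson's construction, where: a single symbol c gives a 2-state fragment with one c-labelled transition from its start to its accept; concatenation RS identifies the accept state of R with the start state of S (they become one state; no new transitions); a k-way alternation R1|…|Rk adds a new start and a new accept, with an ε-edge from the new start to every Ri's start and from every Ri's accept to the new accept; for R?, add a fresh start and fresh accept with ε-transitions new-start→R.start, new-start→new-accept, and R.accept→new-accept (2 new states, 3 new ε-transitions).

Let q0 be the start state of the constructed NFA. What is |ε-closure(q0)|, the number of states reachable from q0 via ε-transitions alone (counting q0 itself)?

8

Compute the ε-closure size of each fragment's start state recursively; a symbol fragment's start has no outgoing ε-edge, so its closure is just itself (size 1).
  q|p : |ε-closure| = 1 + 1 + 1 = 3 (the new accept is not ε-reachable since no branch accepts ε)
  (q|p)? : |ε-closure| = 1 (new start) + 3 (body) + 1 (new accept, via ε) = 5
  qq : same as the first factor's closure: |ε-closure| = 1
  r|q|qq : new start ε-reaches every alternative's start; none of them accept ε, so the new accept is not reached: |ε-closure| = 1 + 1 + 1 + 1 = 4
  (q|p)?(r|q|qq) : the left operand accepts ε, so the closure extends into the next operand (the shared merged state is already counted); |ε-closure| = 5 + (4−1) = 8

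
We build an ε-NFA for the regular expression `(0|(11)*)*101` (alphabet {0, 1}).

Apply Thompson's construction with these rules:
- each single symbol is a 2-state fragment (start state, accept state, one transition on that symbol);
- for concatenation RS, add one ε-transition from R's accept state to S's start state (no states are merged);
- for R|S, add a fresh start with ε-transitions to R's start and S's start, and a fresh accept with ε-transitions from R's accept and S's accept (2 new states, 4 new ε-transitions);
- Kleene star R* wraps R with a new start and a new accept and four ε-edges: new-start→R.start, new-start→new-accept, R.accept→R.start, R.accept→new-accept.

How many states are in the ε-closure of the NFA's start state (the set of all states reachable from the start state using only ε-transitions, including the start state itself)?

Work bottom-up. For each fragment F, track |ε-closure(F.start)| and whether F's accept lies in that closure (i.e. whether F accepts ε). A single-symbol fragment has closure size 1 and does not accept ε.
  11 : same as the first factor's closure: |closure| = 1
  (11)* : new start has ε-edges to the inner start and to the new accept, so |closure| = 2 + 1 = 3
  0|(11)* : |closure| = 1 (new start) + (1 + 3) + 1 (new accept, since some branch ε-reaches its own accept) = 6
  (0|(11)*)* : |closure| = 1 (new start) + 6 (body) + 1 (new accept) = 8
  (0|(11)*)*101 : |closure| = 8 + 1 = 9 (closure spills across the concat boundary because the left factor accepts ε)

9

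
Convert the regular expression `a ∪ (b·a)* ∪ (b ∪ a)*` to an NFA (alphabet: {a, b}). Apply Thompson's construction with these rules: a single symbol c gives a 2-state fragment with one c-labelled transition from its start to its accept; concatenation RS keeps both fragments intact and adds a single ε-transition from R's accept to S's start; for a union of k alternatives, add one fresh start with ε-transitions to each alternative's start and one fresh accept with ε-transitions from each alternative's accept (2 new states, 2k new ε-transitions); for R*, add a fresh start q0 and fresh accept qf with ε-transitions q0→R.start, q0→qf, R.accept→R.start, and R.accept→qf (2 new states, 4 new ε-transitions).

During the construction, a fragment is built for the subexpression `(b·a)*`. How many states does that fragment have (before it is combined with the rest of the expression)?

Fragment for `(b·a)*`:
Each of the 2 symbol leaves contributes a 2-state fragment.
  b·a → 4 states
  (b·a)* → 6 states

6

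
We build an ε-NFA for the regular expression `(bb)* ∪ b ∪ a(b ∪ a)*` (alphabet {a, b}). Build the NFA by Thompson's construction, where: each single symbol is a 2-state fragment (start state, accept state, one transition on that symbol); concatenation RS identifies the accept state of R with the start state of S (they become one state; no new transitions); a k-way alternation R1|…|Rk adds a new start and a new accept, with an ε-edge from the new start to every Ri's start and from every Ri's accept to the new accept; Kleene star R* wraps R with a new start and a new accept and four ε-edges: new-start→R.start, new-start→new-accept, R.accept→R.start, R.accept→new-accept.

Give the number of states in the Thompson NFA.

Bottom-up over the parse tree:
Each of the 6 symbol leaves contributes a 2-state fragment.
  bb = 3 states
  (bb)* = 5 states
  b ∪ a = 6 states
  (b ∪ a)* = 8 states
  a(b ∪ a)* = 9 states
  (bb)* ∪ b ∪ a(b ∪ a)* = 18 states

18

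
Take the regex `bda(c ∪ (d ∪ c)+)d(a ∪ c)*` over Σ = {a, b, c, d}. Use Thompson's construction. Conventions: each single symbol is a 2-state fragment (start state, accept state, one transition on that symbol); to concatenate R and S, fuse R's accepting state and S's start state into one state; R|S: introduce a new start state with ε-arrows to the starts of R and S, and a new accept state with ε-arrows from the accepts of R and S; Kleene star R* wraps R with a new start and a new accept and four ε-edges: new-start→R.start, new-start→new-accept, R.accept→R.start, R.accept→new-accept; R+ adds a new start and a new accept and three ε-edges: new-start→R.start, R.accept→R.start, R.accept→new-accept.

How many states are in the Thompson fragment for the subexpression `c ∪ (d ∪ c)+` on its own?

Fragment for `c ∪ (d ∪ c)+`:
Each of the 3 symbol leaves contributes a 2-state fragment.
  d ∪ c : 6 states
  (d ∪ c)+ : 8 states
  c ∪ (d ∪ c)+ : 12 states

12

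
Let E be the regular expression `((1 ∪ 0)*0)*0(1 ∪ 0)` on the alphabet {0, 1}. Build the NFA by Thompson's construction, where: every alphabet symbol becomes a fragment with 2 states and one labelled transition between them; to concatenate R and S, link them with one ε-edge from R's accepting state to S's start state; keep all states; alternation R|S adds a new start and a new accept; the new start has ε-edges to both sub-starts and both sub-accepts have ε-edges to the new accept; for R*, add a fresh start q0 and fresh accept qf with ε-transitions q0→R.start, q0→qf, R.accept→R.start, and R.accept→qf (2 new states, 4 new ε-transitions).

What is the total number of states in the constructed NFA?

20

Recursing over subexpressions:
Each of the 6 symbol leaves contributes a 2-state fragment.
  1 ∪ 0 — 6 states
  (1 ∪ 0)* — 8 states
  (1 ∪ 0)*0 — 10 states
  ((1 ∪ 0)*0)* — 12 states
  1 ∪ 0 — 6 states
  ((1 ∪ 0)*0)*0(1 ∪ 0) — 20 states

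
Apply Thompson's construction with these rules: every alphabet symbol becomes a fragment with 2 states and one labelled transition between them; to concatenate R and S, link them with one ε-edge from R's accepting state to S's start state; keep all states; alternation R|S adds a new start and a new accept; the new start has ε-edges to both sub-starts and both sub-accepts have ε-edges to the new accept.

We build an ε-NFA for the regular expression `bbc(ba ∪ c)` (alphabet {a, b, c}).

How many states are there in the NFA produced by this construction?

14

Building bottom-up:
Each of the 6 symbol leaves contributes a 2-state fragment.
  ba → 4 states
  ba ∪ c → 8 states
  bbc(ba ∪ c) → 14 states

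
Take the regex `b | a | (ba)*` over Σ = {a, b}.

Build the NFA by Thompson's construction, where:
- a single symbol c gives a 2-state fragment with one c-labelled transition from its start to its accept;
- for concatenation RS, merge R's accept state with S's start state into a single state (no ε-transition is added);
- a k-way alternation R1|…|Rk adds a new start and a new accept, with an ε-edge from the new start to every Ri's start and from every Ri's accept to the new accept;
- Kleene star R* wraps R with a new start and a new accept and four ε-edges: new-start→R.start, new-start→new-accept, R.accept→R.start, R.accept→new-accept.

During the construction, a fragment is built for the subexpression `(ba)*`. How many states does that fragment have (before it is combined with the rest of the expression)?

5

Fragment for `(ba)*`:
Each of the 2 symbol leaves contributes a 2-state fragment.
  ba → 3 states
  (ba)* → 5 states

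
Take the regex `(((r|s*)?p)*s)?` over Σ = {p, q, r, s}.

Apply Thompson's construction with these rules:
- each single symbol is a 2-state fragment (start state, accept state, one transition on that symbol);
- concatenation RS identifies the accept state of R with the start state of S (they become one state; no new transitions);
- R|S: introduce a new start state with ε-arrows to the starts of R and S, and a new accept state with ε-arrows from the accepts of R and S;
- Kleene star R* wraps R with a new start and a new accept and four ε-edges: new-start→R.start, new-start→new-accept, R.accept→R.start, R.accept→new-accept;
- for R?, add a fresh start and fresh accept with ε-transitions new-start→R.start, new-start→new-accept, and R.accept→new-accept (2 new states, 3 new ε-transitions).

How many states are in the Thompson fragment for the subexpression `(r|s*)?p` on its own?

Fragment for `(r|s*)?p`:
Each of the 3 symbol leaves contributes a 2-state fragment.
  s* → 4 states
  r|s* → 8 states
  (r|s*)? → 10 states
  (r|s*)?p → 11 states

11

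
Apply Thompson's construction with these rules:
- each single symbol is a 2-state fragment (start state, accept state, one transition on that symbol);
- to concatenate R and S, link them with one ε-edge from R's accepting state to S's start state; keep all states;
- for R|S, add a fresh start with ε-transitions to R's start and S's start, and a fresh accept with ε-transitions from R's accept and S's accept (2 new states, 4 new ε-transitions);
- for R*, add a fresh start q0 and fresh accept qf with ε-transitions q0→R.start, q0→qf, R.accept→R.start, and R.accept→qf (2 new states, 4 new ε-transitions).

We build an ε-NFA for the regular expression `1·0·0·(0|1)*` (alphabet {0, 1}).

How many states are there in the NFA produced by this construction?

14

By structural recursion:
Each of the 5 symbol leaves contributes a 2-state fragment.
  0|1 — 6 states
  (0|1)* — 8 states
  1·0·0·(0|1)* — 14 states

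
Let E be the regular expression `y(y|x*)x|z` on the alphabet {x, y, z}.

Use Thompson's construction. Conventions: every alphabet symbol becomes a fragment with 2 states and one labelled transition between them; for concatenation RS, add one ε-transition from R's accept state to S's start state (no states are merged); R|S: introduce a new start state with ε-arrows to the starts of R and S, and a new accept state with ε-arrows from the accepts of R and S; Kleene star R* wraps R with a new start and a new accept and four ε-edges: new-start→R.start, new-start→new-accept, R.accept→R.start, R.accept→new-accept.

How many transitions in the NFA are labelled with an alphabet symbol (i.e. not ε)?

5

Per subexpression:
Each of the 5 symbol leaves contributes exactly 1 symbol transition.
  x* : 1 symbol transition
  y|x* : 2 symbol transitions
  y(y|x*)x : 4 symbol transitions
  y(y|x*)x|z : 5 symbol transitions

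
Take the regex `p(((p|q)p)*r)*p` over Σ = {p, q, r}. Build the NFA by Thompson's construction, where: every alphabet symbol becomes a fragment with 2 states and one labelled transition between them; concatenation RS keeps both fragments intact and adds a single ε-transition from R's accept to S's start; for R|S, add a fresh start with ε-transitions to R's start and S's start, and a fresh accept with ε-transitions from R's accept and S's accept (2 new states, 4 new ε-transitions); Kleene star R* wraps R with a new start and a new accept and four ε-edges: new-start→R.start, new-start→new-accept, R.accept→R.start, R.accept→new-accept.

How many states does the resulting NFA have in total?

18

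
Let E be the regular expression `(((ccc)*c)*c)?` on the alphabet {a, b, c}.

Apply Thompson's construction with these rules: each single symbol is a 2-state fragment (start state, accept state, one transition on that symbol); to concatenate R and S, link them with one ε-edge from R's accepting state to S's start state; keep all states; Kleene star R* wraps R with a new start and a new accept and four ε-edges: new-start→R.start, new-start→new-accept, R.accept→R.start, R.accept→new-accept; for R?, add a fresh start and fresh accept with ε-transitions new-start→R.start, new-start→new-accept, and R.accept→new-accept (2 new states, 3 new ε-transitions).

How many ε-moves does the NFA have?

Building bottom-up:
Each of the 5 symbol leaves contributes 0 ε-transitions.
  ccc = 2 ε-transitions
  (ccc)* = 6 ε-transitions
  (ccc)*c = 7 ε-transitions
  ((ccc)*c)* = 11 ε-transitions
  ((ccc)*c)*c = 12 ε-transitions
  (((ccc)*c)*c)? = 15 ε-transitions

15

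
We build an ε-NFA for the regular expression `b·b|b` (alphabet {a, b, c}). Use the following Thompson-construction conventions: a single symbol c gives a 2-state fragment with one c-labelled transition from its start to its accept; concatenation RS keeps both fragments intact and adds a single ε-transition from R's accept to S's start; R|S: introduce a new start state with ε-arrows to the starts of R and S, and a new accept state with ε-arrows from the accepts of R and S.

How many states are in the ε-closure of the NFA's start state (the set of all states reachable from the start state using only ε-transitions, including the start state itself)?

Let C(F) = |ε-closure(F.start)| within fragment F, and note whether F accepts ε. Symbol fragments have C = 1 and do not accept ε. Then:
  b·b — same as the first factor's closure: C = 1
  b·b|b — new start ε-reaches every alternative's start; none of them accept ε, so the new accept is not reached: C = 1 + 1 + 1 = 3

3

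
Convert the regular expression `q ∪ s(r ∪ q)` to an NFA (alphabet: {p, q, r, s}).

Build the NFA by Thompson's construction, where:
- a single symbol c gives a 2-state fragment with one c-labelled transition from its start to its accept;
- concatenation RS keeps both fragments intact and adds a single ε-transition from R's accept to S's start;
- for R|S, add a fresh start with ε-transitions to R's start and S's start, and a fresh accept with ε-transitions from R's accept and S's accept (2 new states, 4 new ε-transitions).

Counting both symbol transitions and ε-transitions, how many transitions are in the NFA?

Building bottom-up:
Each of the 4 symbol leaves contributes 1 transition (1 symbol, 0 ε).
  r ∪ q — 6 transitions (2 symbol, 4 ε)
  s(r ∪ q) — 8 transitions (3 symbol, 5 ε)
  q ∪ s(r ∪ q) — 13 transitions (4 symbol, 9 ε)

13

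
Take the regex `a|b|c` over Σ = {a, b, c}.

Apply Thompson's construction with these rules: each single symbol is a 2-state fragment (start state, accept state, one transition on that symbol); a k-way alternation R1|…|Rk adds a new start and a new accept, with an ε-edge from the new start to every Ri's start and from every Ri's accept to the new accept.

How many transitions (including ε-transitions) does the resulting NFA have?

Recursing over subexpressions:
Each of the 3 symbol leaves contributes 1 transition (1 symbol, 0 ε).
  a|b|c → 9 transitions (3 symbol, 6 ε)

9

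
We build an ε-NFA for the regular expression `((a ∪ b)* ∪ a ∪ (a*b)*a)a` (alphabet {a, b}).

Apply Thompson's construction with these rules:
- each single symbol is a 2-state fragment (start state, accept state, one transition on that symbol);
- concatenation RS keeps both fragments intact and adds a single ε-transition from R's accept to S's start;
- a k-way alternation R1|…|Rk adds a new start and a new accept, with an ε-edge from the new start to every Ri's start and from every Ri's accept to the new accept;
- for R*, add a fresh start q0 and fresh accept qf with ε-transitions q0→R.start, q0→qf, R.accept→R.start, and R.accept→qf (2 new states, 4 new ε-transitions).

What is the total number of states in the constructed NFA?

24

Per subexpression:
Each of the 7 symbol leaves contributes a 2-state fragment.
  a ∪ b = 6 states
  (a ∪ b)* = 8 states
  a* = 4 states
  a*b = 6 states
  (a*b)* = 8 states
  (a*b)*a = 10 states
  (a ∪ b)* ∪ a ∪ (a*b)*a = 22 states
  ((a ∪ b)* ∪ a ∪ (a*b)*a)a = 24 states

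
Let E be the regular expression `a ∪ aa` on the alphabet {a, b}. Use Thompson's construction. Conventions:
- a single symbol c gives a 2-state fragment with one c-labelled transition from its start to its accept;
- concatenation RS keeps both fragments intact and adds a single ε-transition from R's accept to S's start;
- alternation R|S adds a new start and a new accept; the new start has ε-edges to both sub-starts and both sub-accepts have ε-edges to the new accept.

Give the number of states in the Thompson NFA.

Recursing over subexpressions:
Each of the 3 symbol leaves contributes a 2-state fragment.
  aa = 4 states
  a ∪ aa = 8 states

8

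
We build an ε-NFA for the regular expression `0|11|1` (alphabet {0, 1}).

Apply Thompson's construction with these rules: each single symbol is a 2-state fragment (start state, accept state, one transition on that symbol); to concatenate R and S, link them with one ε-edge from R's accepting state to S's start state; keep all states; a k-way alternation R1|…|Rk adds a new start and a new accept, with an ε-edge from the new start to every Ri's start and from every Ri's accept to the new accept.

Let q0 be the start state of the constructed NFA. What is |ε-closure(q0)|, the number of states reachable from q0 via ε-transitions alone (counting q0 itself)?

4

Work bottom-up. For each fragment F, track |ε-closure(F.start)| and whether F's accept lies in that closure (i.e. whether F accepts ε). A single-symbol fragment has closure size 1 and does not accept ε.
  11 — |closure| equals the left operand's closure size = 1 (its accept is not ε-reachable, so the closure stops there)
  0|11|1 — new start ε-reaches every alternative's start; none of them accept ε, so the new accept is not reached: |closure| = 1 + 1 + 1 + 1 = 4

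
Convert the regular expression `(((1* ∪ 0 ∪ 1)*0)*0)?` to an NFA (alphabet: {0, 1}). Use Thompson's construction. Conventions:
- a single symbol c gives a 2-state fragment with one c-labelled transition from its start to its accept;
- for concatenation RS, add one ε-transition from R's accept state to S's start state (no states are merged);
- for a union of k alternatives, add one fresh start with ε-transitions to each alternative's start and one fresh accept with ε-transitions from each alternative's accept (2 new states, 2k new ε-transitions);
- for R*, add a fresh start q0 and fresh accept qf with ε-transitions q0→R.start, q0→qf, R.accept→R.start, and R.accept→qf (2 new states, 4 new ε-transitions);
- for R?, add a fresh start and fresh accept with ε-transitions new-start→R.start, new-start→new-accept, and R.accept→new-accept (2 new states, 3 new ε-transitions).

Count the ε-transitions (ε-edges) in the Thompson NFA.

Recursing over subexpressions:
Each of the 5 symbol leaves contributes 0 ε-transitions.
  1* — 4 ε-transitions
  1* ∪ 0 ∪ 1 — 10 ε-transitions
  (1* ∪ 0 ∪ 1)* — 14 ε-transitions
  (1* ∪ 0 ∪ 1)*0 — 15 ε-transitions
  ((1* ∪ 0 ∪ 1)*0)* — 19 ε-transitions
  ((1* ∪ 0 ∪ 1)*0)*0 — 20 ε-transitions
  (((1* ∪ 0 ∪ 1)*0)*0)? — 23 ε-transitions

23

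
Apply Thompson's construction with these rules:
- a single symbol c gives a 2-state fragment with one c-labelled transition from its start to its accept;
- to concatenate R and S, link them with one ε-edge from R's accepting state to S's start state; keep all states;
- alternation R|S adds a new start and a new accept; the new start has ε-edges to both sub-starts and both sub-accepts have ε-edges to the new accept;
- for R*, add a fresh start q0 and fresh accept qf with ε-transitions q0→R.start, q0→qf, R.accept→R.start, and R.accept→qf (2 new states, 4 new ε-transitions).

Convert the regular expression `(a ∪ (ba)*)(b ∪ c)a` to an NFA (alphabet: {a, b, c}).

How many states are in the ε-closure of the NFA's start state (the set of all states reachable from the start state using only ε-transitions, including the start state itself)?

9

Work bottom-up. For each fragment F, track |ε-closure(F.start)| and whether F's accept lies in that closure (i.e. whether F accepts ε). A single-symbol fragment has closure size 1 and does not accept ε.
  ba — same as the first factor's closure: C = 1
  (ba)* — C = 1 (new start) + 1 (body) + 1 (new accept) = 3
  a ∪ (ba)* — new start ε-reaches every alternative's start; at least one alternative accepts ε, so the union's new accept is reached too: C = 1 + 1 + 3 + 1 = 6
  b ∪ c — new start ε-reaches every alternative's start; none of them accept ε, so the new accept is not reached: C = 1 + 1 + 1 = 3
  (a ∪ (ba)*)(b ∪ c)a — the left operand accepts ε, so the closure extends into the next operand (via the concat ε-link); C = 6 + 3 = 9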